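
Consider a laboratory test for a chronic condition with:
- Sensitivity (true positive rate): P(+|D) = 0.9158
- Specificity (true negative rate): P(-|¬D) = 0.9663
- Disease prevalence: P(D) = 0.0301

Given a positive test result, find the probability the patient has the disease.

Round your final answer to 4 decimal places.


Let D = has disease, + = positive test

Given:
- P(D) = 0.0301 (prevalence)
- P(+|D) = 0.9158 (sensitivity)
- P(-|¬D) = 0.9663 (specificity)
- P(+|¬D) = 0.0337 (false positive rate = 1 - specificity)

Step 1: Find P(+)
P(+) = P(+|D)P(D) + P(+|¬D)P(¬D)
     = 0.9158 × 0.0301 + 0.0337 × 0.9699
     = 0.02756558 + 0.03268563
     = 0.06025121

Step 2: Apply Bayes' theorem for P(D|+)
P(D|+) = P(+|D)P(D) / P(+)
       = 0.02756558 / 0.06025121
       = 0.4575


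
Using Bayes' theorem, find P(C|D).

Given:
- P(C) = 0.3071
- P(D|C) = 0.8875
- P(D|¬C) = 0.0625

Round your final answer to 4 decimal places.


Bayes' theorem: P(C|D) = P(D|C) × P(C) / P(D)

Step 1: Calculate P(D) using law of total probability
P(D) = P(D|C)P(C) + P(D|¬C)P(¬C)
     = 0.8875 × 0.3071 + 0.0625 × 0.6929
     = 0.27255125 + 0.04330625
     = 0.31585750

Step 2: Apply Bayes' theorem
P(C|D) = P(D|C) × P(C) / P(D)
       = 0.27255125 / 0.31585750
       = 0.8629


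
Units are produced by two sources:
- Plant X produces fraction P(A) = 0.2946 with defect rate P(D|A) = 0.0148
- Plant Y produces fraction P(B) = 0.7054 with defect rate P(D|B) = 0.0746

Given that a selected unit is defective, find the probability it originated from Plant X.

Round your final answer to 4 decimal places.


Let A = from Plant X, D = defective

Given:
- P(A) = 0.2946, P(B) = 0.7054
- P(D|A) = 0.0148, P(D|B) = 0.0746

Step 1: Find P(D)
P(D) = P(D|A)P(A) + P(D|B)P(B)
     = 0.0148 × 0.2946 + 0.0746 × 0.7054
     = 0.00436008 + 0.05262284
     = 0.05698292

Step 2: Apply Bayes' theorem
P(A|D) = P(D|A)P(A) / P(D)
       = 0.00436008 / 0.05698292
       = 0.0765


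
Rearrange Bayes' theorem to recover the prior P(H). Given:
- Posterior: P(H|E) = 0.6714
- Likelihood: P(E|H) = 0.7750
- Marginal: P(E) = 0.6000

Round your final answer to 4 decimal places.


From Bayes' theorem: P(H|E) = P(E|H) × P(H) / P(E)

Rearranging for P(H):
P(H) = P(H|E) × P(E) / P(E|H)
     = 0.6714 × 0.6000 / 0.7750
     = 0.40284000 / 0.7750
     = 0.5198


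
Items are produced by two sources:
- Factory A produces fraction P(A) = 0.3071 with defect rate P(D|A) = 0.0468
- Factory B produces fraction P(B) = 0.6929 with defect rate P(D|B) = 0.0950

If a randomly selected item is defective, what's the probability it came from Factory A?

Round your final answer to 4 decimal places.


Let A = from Factory A, D = defective

Given:
- P(A) = 0.3071, P(B) = 0.6929
- P(D|A) = 0.0468, P(D|B) = 0.0950

Step 1: Find P(D)
P(D) = P(D|A)P(A) + P(D|B)P(B)
     = 0.0468 × 0.3071 + 0.0950 × 0.6929
     = 0.01437228 + 0.06582550
     = 0.08019778

Step 2: Apply Bayes' theorem
P(A|D) = P(D|A)P(A) / P(D)
       = 0.01437228 / 0.08019778
       = 0.1792


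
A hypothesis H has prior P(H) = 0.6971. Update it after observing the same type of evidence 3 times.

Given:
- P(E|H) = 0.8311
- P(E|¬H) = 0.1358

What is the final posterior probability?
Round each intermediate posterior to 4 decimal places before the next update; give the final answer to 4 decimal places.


Sequential Bayesian updating:

Initial prior: P(H) = 0.6971

Update 1:
  P(E) = 0.8311 × 0.6971 + 0.1358 × 0.3029 = 0.57935981 + 0.04113382 = 0.62049363
  P(H|E) = 0.57935981 / 0.62049363 = 0.9337

Update 2:
  P(E) = 0.8311 × 0.9337 + 0.1358 × 0.0663 = 0.77599807 + 0.00900354 = 0.78500161
  P(H|E) = 0.77599807 / 0.78500161 = 0.9885

Update 3:
  P(E) = 0.8311 × 0.9885 + 0.1358 × 0.0115 = 0.82154235 + 0.00156170 = 0.82310405
  P(H|E) = 0.82154235 / 0.82310405 = 0.9981

Final posterior: 0.9981


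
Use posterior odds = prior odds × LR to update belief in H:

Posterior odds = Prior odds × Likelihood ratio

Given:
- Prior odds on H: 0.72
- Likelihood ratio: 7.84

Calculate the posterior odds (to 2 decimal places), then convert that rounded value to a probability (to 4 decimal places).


Step 1: Calculate posterior odds
Posterior odds = Prior odds × LR
               = 0.72 × 7.84
               = 5.64

Step 2: Convert to probability
P(H|E) = Posterior odds / (1 + Posterior odds)
       = 5.64 / (1 + 5.64)
       = 5.64 / 6.64
       = 0.8494

The evidence increased P(H) from 0.4186 to 0.8494.


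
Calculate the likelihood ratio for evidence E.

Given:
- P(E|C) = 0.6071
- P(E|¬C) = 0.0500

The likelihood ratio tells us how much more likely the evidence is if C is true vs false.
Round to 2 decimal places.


Likelihood Ratio (LR) = P(E|C) / P(E|¬C)

LR = 0.6071 / 0.0500
   = 12.14

The evidence is 12.14 times more likely if C is true than if C is false.
LR > 1, so observing E raises the odds in favor of C.


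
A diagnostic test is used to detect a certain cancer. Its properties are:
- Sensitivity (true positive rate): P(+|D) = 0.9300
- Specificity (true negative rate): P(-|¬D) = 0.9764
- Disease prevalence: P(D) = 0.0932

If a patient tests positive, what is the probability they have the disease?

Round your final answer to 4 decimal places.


Let D = has disease, + = positive test

Given:
- P(D) = 0.0932 (prevalence)
- P(+|D) = 0.9300 (sensitivity)
- P(-|¬D) = 0.9764 (specificity)
- P(+|¬D) = 0.0236 (false positive rate = 1 - specificity)

Step 1: Find P(+)
P(+) = P(+|D)P(D) + P(+|¬D)P(¬D)
     = 0.9300 × 0.0932 + 0.0236 × 0.9068
     = 0.08667600 + 0.02140048
     = 0.10807648

Step 2: Apply Bayes' theorem for P(D|+)
P(D|+) = P(+|D)P(D) / P(+)
       = 0.08667600 / 0.10807648
       = 0.8020


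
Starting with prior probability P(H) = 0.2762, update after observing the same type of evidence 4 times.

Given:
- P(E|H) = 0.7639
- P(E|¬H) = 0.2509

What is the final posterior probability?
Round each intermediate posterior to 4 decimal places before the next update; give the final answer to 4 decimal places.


Sequential Bayesian updating:

Initial prior: P(H) = 0.2762

Update 1:
  P(E) = 0.7639 × 0.2762 + 0.2509 × 0.7238 = 0.21098918 + 0.18160142 = 0.39259060
  P(H|E) = 0.21098918 / 0.39259060 = 0.5374

Update 2:
  P(E) = 0.7639 × 0.5374 + 0.2509 × 0.4626 = 0.41051986 + 0.11606634 = 0.52658620
  P(H|E) = 0.41051986 / 0.52658620 = 0.7796

Update 3:
  P(E) = 0.7639 × 0.7796 + 0.2509 × 0.2204 = 0.59553644 + 0.05529836 = 0.65083480
  P(H|E) = 0.59553644 / 0.65083480 = 0.9150

Update 4:
  P(E) = 0.7639 × 0.9150 + 0.2509 × 0.0850 = 0.69896850 + 0.02132650 = 0.72029500
  P(H|E) = 0.69896850 / 0.72029500 = 0.9704

Final posterior: 0.9704


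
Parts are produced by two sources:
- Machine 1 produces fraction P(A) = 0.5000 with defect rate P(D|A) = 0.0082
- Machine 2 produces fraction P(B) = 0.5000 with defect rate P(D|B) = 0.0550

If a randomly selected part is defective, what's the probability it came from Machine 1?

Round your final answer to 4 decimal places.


Let A = from Machine 1, D = defective

Given:
- P(A) = 0.5000, P(B) = 0.5000
- P(D|A) = 0.0082, P(D|B) = 0.0550

Step 1: Find P(D)
P(D) = P(D|A)P(A) + P(D|B)P(B)
     = 0.0082 × 0.5000 + 0.0550 × 0.5000
     = 0.00410000 + 0.02750000
     = 0.03160000

Step 2: Apply Bayes' theorem
P(A|D) = P(D|A)P(A) / P(D)
       = 0.00410000 / 0.03160000
       = 0.1297


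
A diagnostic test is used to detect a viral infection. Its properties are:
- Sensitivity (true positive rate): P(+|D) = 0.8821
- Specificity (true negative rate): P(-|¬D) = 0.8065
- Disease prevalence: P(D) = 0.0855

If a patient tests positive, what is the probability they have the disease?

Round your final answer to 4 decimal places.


Let D = has disease, + = positive test

Given:
- P(D) = 0.0855 (prevalence)
- P(+|D) = 0.8821 (sensitivity)
- P(-|¬D) = 0.8065 (specificity)
- P(+|¬D) = 0.1935 (false positive rate = 1 - specificity)

Step 1: Find P(+)
P(+) = P(+|D)P(D) + P(+|¬D)P(¬D)
     = 0.8821 × 0.0855 + 0.1935 × 0.9145
     = 0.07541955 + 0.17695575
     = 0.25237530

Step 2: Apply Bayes' theorem for P(D|+)
P(D|+) = P(+|D)P(D) / P(+)
       = 0.07541955 / 0.25237530
       = 0.2988


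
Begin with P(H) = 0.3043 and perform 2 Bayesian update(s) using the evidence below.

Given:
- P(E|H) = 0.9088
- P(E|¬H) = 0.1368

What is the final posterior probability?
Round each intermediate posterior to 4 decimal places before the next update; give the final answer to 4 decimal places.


Sequential Bayesian updating:

Initial prior: P(H) = 0.3043

Update 1:
  P(E) = 0.9088 × 0.3043 + 0.1368 × 0.6957 = 0.27654784 + 0.09517176 = 0.37171960
  P(H|E) = 0.27654784 / 0.37171960 = 0.7440

Update 2:
  P(E) = 0.9088 × 0.7440 + 0.1368 × 0.2560 = 0.67614720 + 0.03502080 = 0.71116800
  P(H|E) = 0.67614720 / 0.71116800 = 0.9508

Final posterior: 0.9508


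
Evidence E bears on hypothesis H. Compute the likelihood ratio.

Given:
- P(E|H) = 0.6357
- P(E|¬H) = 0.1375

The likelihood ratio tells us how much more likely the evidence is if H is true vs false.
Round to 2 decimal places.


Likelihood Ratio (LR) = P(E|H) / P(E|¬H)

LR = 0.6357 / 0.1375
   = 4.62

The evidence is 4.62 times more likely if H is true than if H is false.
LR > 1, so observing E raises the odds in favor of H.


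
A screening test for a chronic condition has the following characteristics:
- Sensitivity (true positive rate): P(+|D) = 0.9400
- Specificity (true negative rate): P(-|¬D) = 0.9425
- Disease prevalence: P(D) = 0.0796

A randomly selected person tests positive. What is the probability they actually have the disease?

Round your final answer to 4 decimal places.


Let D = has disease, + = positive test

Given:
- P(D) = 0.0796 (prevalence)
- P(+|D) = 0.9400 (sensitivity)
- P(-|¬D) = 0.9425 (specificity)
- P(+|¬D) = 0.0575 (false positive rate = 1 - specificity)

Step 1: Find P(+)
P(+) = P(+|D)P(D) + P(+|¬D)P(¬D)
     = 0.9400 × 0.0796 + 0.0575 × 0.9204
     = 0.07482400 + 0.05292300
     = 0.12774700

Step 2: Apply Bayes' theorem for P(D|+)
P(D|+) = P(+|D)P(D) / P(+)
       = 0.07482400 / 0.12774700
       = 0.5857


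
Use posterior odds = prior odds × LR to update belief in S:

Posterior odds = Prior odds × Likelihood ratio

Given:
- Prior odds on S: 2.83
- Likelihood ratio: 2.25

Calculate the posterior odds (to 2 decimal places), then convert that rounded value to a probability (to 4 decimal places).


Step 1: Calculate posterior odds
Posterior odds = Prior odds × LR
               = 2.83 × 2.25
               = 6.37

Step 2: Convert to probability
P(S|E) = Posterior odds / (1 + Posterior odds)
       = 6.37 / (1 + 6.37)
       = 6.37 / 7.37
       = 0.8643

The evidence increased P(S) from 0.7389 to 0.8643.


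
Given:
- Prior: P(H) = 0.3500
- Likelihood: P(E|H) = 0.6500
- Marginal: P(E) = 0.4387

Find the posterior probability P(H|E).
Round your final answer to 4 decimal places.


Using Bayes' theorem:

P(H|E) = P(E|H) × P(H) / P(E)
       = 0.6500 × 0.3500 / 0.4387
       = 0.22750000 / 0.4387
       = 0.5186

The evidence strengthens our belief in H.
Prior: 0.3500 → Posterior: 0.5186


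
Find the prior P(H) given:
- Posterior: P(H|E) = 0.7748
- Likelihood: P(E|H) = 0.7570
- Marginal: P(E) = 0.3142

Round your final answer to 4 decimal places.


From Bayes' theorem: P(H|E) = P(E|H) × P(H) / P(E)

Rearranging for P(H):
P(H) = P(H|E) × P(E) / P(E|H)
     = 0.7748 × 0.3142 / 0.7570
     = 0.24344216 / 0.7570
     = 0.3216


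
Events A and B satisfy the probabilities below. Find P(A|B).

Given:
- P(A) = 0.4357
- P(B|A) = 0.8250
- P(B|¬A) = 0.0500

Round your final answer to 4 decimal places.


Bayes' theorem: P(A|B) = P(B|A) × P(A) / P(B)

Step 1: Calculate P(B) using law of total probability
P(B) = P(B|A)P(A) + P(B|¬A)P(¬A)
     = 0.8250 × 0.4357 + 0.0500 × 0.5643
     = 0.35945250 + 0.02821500
     = 0.38766750

Step 2: Apply Bayes' theorem
P(A|B) = P(B|A) × P(A) / P(B)
       = 0.35945250 / 0.38766750
       = 0.9272


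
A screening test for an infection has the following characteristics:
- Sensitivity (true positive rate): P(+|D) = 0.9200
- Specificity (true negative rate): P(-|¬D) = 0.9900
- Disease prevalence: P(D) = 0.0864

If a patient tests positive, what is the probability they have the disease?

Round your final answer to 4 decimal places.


Let D = has disease, + = positive test

Given:
- P(D) = 0.0864 (prevalence)
- P(+|D) = 0.9200 (sensitivity)
- P(-|¬D) = 0.9900 (specificity)
- P(+|¬D) = 0.0100 (false positive rate = 1 - specificity)

Step 1: Find P(+)
P(+) = P(+|D)P(D) + P(+|¬D)P(¬D)
     = 0.9200 × 0.0864 + 0.0100 × 0.9136
     = 0.07948800 + 0.00913600
     = 0.08862400

Step 2: Apply Bayes' theorem for P(D|+)
P(D|+) = P(+|D)P(D) / P(+)
       = 0.07948800 / 0.08862400
       = 0.8969


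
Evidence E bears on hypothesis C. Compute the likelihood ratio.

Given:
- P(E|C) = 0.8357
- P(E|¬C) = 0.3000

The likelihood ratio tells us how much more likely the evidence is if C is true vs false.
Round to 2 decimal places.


Likelihood Ratio (LR) = P(E|C) / P(E|¬C)

LR = 0.8357 / 0.3000
   = 2.79

The evidence is 2.79 times more likely if C is true than if C is false.
Because LR exceeds 1, E is evidence for C.


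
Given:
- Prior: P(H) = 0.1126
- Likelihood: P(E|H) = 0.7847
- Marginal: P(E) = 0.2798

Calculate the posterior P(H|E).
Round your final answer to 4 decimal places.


Using Bayes' theorem:

P(H|E) = P(E|H) × P(H) / P(E)
       = 0.7847 × 0.1126 / 0.2798
       = 0.08835722 / 0.2798
       = 0.3158

The evidence strengthens our belief in H.
Prior: 0.1126 → Posterior: 0.3158


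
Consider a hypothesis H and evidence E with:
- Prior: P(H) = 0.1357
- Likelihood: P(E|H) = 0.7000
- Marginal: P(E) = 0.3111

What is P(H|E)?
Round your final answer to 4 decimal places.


Using Bayes' theorem:

P(H|E) = P(E|H) × P(H) / P(E)
       = 0.7000 × 0.1357 / 0.3111
       = 0.09499000 / 0.3111
       = 0.3053

The evidence strengthens our belief in H.
Prior: 0.1357 → Posterior: 0.3053


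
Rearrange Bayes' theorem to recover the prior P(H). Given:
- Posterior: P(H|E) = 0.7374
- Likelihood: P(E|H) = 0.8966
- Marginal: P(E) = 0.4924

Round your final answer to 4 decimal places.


From Bayes' theorem: P(H|E) = P(E|H) × P(H) / P(E)

Rearranging for P(H):
P(H) = P(H|E) × P(E) / P(E|H)
     = 0.7374 × 0.4924 / 0.8966
     = 0.36309576 / 0.8966
     = 0.4050


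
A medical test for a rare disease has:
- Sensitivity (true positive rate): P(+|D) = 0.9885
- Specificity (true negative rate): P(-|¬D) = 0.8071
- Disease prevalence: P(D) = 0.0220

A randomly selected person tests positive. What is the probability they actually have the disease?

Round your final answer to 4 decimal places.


Let D = has disease, + = positive test

Given:
- P(D) = 0.0220 (prevalence)
- P(+|D) = 0.9885 (sensitivity)
- P(-|¬D) = 0.8071 (specificity)
- P(+|¬D) = 0.1929 (false positive rate = 1 - specificity)

Step 1: Find P(+)
P(+) = P(+|D)P(D) + P(+|¬D)P(¬D)
     = 0.9885 × 0.0220 + 0.1929 × 0.9780
     = 0.02174700 + 0.18865620
     = 0.21040320

Step 2: Apply Bayes' theorem for P(D|+)
P(D|+) = P(+|D)P(D) / P(+)
       = 0.02174700 / 0.21040320
       = 0.1034


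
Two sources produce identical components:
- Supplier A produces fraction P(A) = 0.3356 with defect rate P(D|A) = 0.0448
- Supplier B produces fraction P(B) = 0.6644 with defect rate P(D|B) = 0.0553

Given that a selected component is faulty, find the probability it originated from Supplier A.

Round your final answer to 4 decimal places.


Let A = from Supplier A, D = faulty

Given:
- P(A) = 0.3356, P(B) = 0.6644
- P(D|A) = 0.0448, P(D|B) = 0.0553

Step 1: Find P(D)
P(D) = P(D|A)P(A) + P(D|B)P(B)
     = 0.0448 × 0.3356 + 0.0553 × 0.6644
     = 0.01503488 + 0.03674132
     = 0.05177620

Step 2: Apply Bayes' theorem
P(A|D) = P(D|A)P(A) / P(D)
       = 0.01503488 / 0.05177620
       = 0.2904


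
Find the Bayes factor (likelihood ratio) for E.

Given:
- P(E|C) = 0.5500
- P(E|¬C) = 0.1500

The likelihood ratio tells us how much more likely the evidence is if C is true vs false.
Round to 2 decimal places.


Likelihood Ratio (LR) = P(E|C) / P(E|¬C)

LR = 0.5500 / 0.1500
   = 3.67

The evidence is 3.67 times more likely if C is true than if C is false.
Because LR exceeds 1, E is evidence for C.


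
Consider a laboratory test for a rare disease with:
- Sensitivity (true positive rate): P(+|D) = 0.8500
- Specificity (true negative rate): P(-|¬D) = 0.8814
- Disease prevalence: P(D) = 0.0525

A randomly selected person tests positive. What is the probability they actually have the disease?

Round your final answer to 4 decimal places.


Let D = has disease, + = positive test

Given:
- P(D) = 0.0525 (prevalence)
- P(+|D) = 0.8500 (sensitivity)
- P(-|¬D) = 0.8814 (specificity)
- P(+|¬D) = 0.1186 (false positive rate = 1 - specificity)

Step 1: Find P(+)
P(+) = P(+|D)P(D) + P(+|¬D)P(¬D)
     = 0.8500 × 0.0525 + 0.1186 × 0.9475
     = 0.04462500 + 0.11237350
     = 0.15699850

Step 2: Apply Bayes' theorem for P(D|+)
P(D|+) = P(+|D)P(D) / P(+)
       = 0.04462500 / 0.15699850
       = 0.2842


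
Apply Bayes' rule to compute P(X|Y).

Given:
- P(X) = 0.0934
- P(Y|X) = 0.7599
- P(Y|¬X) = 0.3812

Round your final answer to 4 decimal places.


Bayes' theorem: P(X|Y) = P(Y|X) × P(X) / P(Y)

Step 1: Calculate P(Y) using law of total probability
P(Y) = P(Y|X)P(X) + P(Y|¬X)P(¬X)
     = 0.7599 × 0.0934 + 0.3812 × 0.9066
     = 0.07097466 + 0.34559592
     = 0.41657058

Step 2: Apply Bayes' theorem
P(X|Y) = P(Y|X) × P(X) / P(Y)
       = 0.07097466 / 0.41657058
       = 0.1704


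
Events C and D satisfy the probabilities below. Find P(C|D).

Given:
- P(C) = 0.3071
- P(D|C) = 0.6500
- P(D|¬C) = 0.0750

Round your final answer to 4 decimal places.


Bayes' theorem: P(C|D) = P(D|C) × P(C) / P(D)

Step 1: Calculate P(D) using law of total probability
P(D) = P(D|C)P(C) + P(D|¬C)P(¬C)
     = 0.6500 × 0.3071 + 0.0750 × 0.6929
     = 0.19961500 + 0.05196750
     = 0.25158250

Step 2: Apply Bayes' theorem
P(C|D) = P(D|C) × P(C) / P(D)
       = 0.19961500 / 0.25158250
       = 0.7934


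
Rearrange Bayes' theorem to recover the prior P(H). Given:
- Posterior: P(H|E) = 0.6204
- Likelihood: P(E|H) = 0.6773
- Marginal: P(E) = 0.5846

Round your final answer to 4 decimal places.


From Bayes' theorem: P(H|E) = P(E|H) × P(H) / P(E)

Rearranging for P(H):
P(H) = P(H|E) × P(E) / P(E|H)
     = 0.6204 × 0.5846 / 0.6773
     = 0.36268584 / 0.6773
     = 0.5355


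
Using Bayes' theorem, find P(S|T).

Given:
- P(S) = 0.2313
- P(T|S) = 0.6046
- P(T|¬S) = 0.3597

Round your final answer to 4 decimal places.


Bayes' theorem: P(S|T) = P(T|S) × P(S) / P(T)

Step 1: Calculate P(T) using law of total probability
P(T) = P(T|S)P(S) + P(T|¬S)P(¬S)
     = 0.6046 × 0.2313 + 0.3597 × 0.7687
     = 0.13984398 + 0.27650139
     = 0.41634537

Step 2: Apply Bayes' theorem
P(S|T) = P(T|S) × P(S) / P(T)
       = 0.13984398 / 0.41634537
       = 0.3359


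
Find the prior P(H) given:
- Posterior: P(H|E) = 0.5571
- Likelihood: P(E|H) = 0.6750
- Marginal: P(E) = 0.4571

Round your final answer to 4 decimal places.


From Bayes' theorem: P(H|E) = P(E|H) × P(H) / P(E)

Rearranging for P(H):
P(H) = P(H|E) × P(E) / P(E|H)
     = 0.5571 × 0.4571 / 0.6750
     = 0.25465041 / 0.6750
     = 0.3773


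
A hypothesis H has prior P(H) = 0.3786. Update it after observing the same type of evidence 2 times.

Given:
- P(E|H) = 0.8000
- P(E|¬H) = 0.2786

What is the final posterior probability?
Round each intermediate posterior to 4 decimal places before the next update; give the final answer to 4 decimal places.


Sequential Bayesian updating:

Initial prior: P(H) = 0.3786

Update 1:
  P(E) = 0.8000 × 0.3786 + 0.2786 × 0.6214 = 0.30288000 + 0.17312204 = 0.47600204
  P(H|E) = 0.30288000 / 0.47600204 = 0.6363

Update 2:
  P(E) = 0.8000 × 0.6363 + 0.2786 × 0.3637 = 0.50904000 + 0.10132682 = 0.61036682
  P(H|E) = 0.50904000 / 0.61036682 = 0.8340

Final posterior: 0.8340


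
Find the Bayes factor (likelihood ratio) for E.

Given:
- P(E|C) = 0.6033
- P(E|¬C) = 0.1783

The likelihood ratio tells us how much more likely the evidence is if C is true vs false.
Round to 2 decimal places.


Likelihood Ratio (LR) = P(E|C) / P(E|¬C)

LR = 0.6033 / 0.1783
   = 3.38

The evidence is 3.38 times more likely if C is true than if C is false.
Because LR exceeds 1, E is evidence for C.


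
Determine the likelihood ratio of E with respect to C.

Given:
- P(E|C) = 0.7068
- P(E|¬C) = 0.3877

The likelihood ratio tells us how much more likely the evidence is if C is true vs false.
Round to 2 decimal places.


Likelihood Ratio (LR) = P(E|C) / P(E|¬C)

LR = 0.7068 / 0.3877
   = 1.82

The evidence is 1.82 times more likely if C is true than if C is false.
Because LR exceeds 1, E is evidence for C.


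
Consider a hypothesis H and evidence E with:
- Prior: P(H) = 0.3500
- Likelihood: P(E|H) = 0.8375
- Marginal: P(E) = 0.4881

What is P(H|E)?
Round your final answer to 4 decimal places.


Using Bayes' theorem:

P(H|E) = P(E|H) × P(H) / P(E)
       = 0.8375 × 0.3500 / 0.4881
       = 0.29312500 / 0.4881
       = 0.6005

The evidence strengthens our belief in H.
Prior: 0.3500 → Posterior: 0.6005


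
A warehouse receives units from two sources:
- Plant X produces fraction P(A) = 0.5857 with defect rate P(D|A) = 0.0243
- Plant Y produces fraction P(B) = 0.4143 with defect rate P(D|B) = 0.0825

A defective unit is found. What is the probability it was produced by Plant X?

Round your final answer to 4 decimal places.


Let A = from Plant X, D = defective

Given:
- P(A) = 0.5857, P(B) = 0.4143
- P(D|A) = 0.0243, P(D|B) = 0.0825

Step 1: Find P(D)
P(D) = P(D|A)P(A) + P(D|B)P(B)
     = 0.0243 × 0.5857 + 0.0825 × 0.4143
     = 0.01423251 + 0.03417975
     = 0.04841226

Step 2: Apply Bayes' theorem
P(A|D) = P(D|A)P(A) / P(D)
       = 0.01423251 / 0.04841226
       = 0.2940


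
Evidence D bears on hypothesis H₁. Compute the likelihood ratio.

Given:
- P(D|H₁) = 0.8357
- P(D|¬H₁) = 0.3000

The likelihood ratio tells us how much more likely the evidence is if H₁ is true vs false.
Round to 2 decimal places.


Likelihood Ratio (LR) = P(D|H₁) / P(D|¬H₁)

LR = 0.8357 / 0.3000
   = 2.79

The evidence is 2.79 times more likely if H₁ is true than if H₁ is false.
LR > 1, so observing D raises the odds in favor of H₁.


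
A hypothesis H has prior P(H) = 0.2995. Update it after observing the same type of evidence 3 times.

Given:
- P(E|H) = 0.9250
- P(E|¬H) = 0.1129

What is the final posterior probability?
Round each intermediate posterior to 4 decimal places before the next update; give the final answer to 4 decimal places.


Sequential Bayesian updating:

Initial prior: P(H) = 0.2995

Update 1:
  P(E) = 0.9250 × 0.2995 + 0.1129 × 0.7005 = 0.27703750 + 0.07908645 = 0.35612395
  P(H|E) = 0.27703750 / 0.35612395 = 0.7779

Update 2:
  P(E) = 0.9250 × 0.7779 + 0.1129 × 0.2221 = 0.71955750 + 0.02507509 = 0.74463259
  P(H|E) = 0.71955750 / 0.74463259 = 0.9663

Update 3:
  P(E) = 0.9250 × 0.9663 + 0.1129 × 0.0337 = 0.89382750 + 0.00380473 = 0.89763223
  P(H|E) = 0.89382750 / 0.89763223 = 0.9958

Final posterior: 0.9958


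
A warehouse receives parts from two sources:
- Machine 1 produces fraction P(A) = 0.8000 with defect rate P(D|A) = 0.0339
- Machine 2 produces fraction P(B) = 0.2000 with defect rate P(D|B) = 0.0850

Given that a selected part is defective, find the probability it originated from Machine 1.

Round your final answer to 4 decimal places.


Let A = from Machine 1, D = defective

Given:
- P(A) = 0.8000, P(B) = 0.2000
- P(D|A) = 0.0339, P(D|B) = 0.0850

Step 1: Find P(D)
P(D) = P(D|A)P(A) + P(D|B)P(B)
     = 0.0339 × 0.8000 + 0.0850 × 0.2000
     = 0.02712000 + 0.01700000
     = 0.04412000

Step 2: Apply Bayes' theorem
P(A|D) = P(D|A)P(A) / P(D)
       = 0.02712000 / 0.04412000
       = 0.6147


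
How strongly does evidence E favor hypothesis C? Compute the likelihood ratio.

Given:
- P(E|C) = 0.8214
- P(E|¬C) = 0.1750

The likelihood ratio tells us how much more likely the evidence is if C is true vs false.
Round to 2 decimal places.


Likelihood Ratio (LR) = P(E|C) / P(E|¬C)

LR = 0.8214 / 0.1750
   = 4.69

The evidence is 4.69 times more likely if C is true than if C is false.
LR > 1, so observing E raises the odds in favor of C.


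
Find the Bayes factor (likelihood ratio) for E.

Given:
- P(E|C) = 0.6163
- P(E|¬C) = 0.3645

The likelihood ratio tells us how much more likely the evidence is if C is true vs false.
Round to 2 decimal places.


Likelihood Ratio (LR) = P(E|C) / P(E|¬C)

LR = 0.6163 / 0.3645
   = 1.69

The evidence is 1.69 times more likely if C is true than if C is false.
Since LR > 1, the evidence supports C over ¬C.


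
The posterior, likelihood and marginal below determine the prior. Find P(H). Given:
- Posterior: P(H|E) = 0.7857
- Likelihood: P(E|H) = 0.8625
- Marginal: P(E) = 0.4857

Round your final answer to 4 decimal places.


From Bayes' theorem: P(H|E) = P(E|H) × P(H) / P(E)

Rearranging for P(H):
P(H) = P(H|E) × P(E) / P(E|H)
     = 0.7857 × 0.4857 / 0.8625
     = 0.38161449 / 0.8625
     = 0.4425


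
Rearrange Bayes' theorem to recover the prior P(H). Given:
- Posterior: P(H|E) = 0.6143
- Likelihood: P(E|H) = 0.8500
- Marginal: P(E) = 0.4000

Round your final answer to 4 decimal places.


From Bayes' theorem: P(H|E) = P(E|H) × P(H) / P(E)

Rearranging for P(H):
P(H) = P(H|E) × P(E) / P(E|H)
     = 0.6143 × 0.4000 / 0.8500
     = 0.24572000 / 0.8500
     = 0.2891


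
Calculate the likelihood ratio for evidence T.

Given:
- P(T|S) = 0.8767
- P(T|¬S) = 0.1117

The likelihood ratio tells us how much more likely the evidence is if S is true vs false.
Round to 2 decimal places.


Likelihood Ratio (LR) = P(T|S) / P(T|¬S)

LR = 0.8767 / 0.1117
   = 7.85

The evidence is 7.85 times more likely if S is true than if S is false.
Since LR > 1, the evidence supports S over ¬S.


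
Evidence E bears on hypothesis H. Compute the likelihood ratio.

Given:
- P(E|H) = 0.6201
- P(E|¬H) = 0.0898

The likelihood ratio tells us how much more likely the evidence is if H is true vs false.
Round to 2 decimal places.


Likelihood Ratio (LR) = P(E|H) / P(E|¬H)

LR = 0.6201 / 0.0898
   = 6.91

The evidence is 6.91 times more likely if H is true than if H is false.
Because LR exceeds 1, E is evidence for H.


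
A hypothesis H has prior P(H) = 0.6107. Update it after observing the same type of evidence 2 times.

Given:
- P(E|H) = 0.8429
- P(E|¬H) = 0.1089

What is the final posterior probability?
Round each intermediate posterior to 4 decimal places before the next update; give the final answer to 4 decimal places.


Sequential Bayesian updating:

Initial prior: P(H) = 0.6107

Update 1:
  P(E) = 0.8429 × 0.6107 + 0.1089 × 0.3893 = 0.51475903 + 0.04239477 = 0.55715380
  P(H|E) = 0.51475903 / 0.55715380 = 0.9239

Update 2:
  P(E) = 0.8429 × 0.9239 + 0.1089 × 0.0761 = 0.77875531 + 0.00828729 = 0.78704260
  P(H|E) = 0.77875531 / 0.78704260 = 0.9895

Final posterior: 0.9895


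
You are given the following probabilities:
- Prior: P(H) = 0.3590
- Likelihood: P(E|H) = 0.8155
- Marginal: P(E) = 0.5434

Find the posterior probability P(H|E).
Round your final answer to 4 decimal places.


Using Bayes' theorem:

P(H|E) = P(E|H) × P(H) / P(E)
       = 0.8155 × 0.3590 / 0.5434
       = 0.29276450 / 0.5434
       = 0.5388

The evidence strengthens our belief in H.
Prior: 0.3590 → Posterior: 0.5388


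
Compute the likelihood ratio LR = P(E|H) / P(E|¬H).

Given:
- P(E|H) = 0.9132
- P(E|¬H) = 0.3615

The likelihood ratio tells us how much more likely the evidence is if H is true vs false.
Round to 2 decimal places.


Likelihood Ratio (LR) = P(E|H) / P(E|¬H)

LR = 0.9132 / 0.3615
   = 2.53

The evidence is 2.53 times more likely if H is true than if H is false.
Because LR exceeds 1, E is evidence for H.


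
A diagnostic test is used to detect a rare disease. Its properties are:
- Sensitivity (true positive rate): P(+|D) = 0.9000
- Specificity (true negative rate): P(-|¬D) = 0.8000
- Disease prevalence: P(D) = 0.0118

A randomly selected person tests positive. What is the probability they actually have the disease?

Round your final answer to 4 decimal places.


Let D = has disease, + = positive test

Given:
- P(D) = 0.0118 (prevalence)
- P(+|D) = 0.9000 (sensitivity)
- P(-|¬D) = 0.8000 (specificity)
- P(+|¬D) = 0.2000 (false positive rate = 1 - specificity)

Step 1: Find P(+)
P(+) = P(+|D)P(D) + P(+|¬D)P(¬D)
     = 0.9000 × 0.0118 + 0.2000 × 0.9882
     = 0.01062000 + 0.19764000
     = 0.20826000

Step 2: Apply Bayes' theorem for P(D|+)
P(D|+) = P(+|D)P(D) / P(+)
       = 0.01062000 / 0.20826000
       = 0.0510


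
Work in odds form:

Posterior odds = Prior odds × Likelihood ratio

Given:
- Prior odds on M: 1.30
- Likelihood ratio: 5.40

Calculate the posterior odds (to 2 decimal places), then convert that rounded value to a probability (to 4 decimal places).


Step 1: Calculate posterior odds
Posterior odds = Prior odds × LR
               = 1.30 × 5.40
               = 7.02

Step 2: Convert to probability
P(M|E) = Posterior odds / (1 + Posterior odds)
       = 7.02 / (1 + 7.02)
       = 7.02 / 8.02
       = 0.8753

The evidence increased P(M) from 0.5652 to 0.8753.


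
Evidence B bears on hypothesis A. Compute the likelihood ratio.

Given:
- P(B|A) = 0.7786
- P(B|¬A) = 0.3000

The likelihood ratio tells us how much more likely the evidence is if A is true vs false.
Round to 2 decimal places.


Likelihood Ratio (LR) = P(B|A) / P(B|¬A)

LR = 0.7786 / 0.3000
   = 2.60

The evidence is 2.60 times more likely if A is true than if A is false.
Because LR exceeds 1, B is evidence for A.


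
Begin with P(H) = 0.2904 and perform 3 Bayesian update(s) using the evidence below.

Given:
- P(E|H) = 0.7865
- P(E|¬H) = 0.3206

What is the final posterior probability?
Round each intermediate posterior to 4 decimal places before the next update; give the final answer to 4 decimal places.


Sequential Bayesian updating:

Initial prior: P(H) = 0.2904

Update 1:
  P(E) = 0.7865 × 0.2904 + 0.3206 × 0.7096 = 0.22839960 + 0.22749776 = 0.45589736
  P(H|E) = 0.22839960 / 0.45589736 = 0.5010

Update 2:
  P(E) = 0.7865 × 0.5010 + 0.3206 × 0.4990 = 0.39403650 + 0.15997940 = 0.55401590
  P(H|E) = 0.39403650 / 0.55401590 = 0.7112

Update 3:
  P(E) = 0.7865 × 0.7112 + 0.3206 × 0.2888 = 0.55935880 + 0.09258928 = 0.65194808
  P(H|E) = 0.55935880 / 0.65194808 = 0.8580

Final posterior: 0.8580


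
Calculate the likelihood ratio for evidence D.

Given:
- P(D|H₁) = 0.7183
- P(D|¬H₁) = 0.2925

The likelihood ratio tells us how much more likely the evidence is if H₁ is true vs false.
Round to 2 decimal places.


Likelihood Ratio (LR) = P(D|H₁) / P(D|¬H₁)

LR = 0.7183 / 0.2925
   = 2.46

The evidence is 2.46 times more likely if H₁ is true than if H₁ is false.
LR > 1, so observing D raises the odds in favor of H₁.


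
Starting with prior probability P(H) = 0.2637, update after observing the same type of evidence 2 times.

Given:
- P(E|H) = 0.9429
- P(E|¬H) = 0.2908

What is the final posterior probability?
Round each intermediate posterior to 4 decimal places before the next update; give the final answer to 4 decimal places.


Sequential Bayesian updating:

Initial prior: P(H) = 0.2637

Update 1:
  P(E) = 0.9429 × 0.2637 + 0.2908 × 0.7363 = 0.24864273 + 0.21411604 = 0.46275877
  P(H|E) = 0.24864273 / 0.46275877 = 0.5373

Update 2:
  P(E) = 0.9429 × 0.5373 + 0.2908 × 0.4627 = 0.50662017 + 0.13455316 = 0.64117333
  P(H|E) = 0.50662017 / 0.64117333 = 0.7901

Final posterior: 0.7901


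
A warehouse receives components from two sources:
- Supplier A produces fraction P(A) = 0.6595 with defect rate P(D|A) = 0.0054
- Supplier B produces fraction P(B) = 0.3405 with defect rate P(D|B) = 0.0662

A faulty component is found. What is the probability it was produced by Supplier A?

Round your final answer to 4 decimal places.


Let A = from Supplier A, D = faulty

Given:
- P(A) = 0.6595, P(B) = 0.3405
- P(D|A) = 0.0054, P(D|B) = 0.0662

Step 1: Find P(D)
P(D) = P(D|A)P(A) + P(D|B)P(B)
     = 0.0054 × 0.6595 + 0.0662 × 0.3405
     = 0.00356130 + 0.02254110
     = 0.02610240

Step 2: Apply Bayes' theorem
P(A|D) = P(D|A)P(A) / P(D)
       = 0.00356130 / 0.02610240
       = 0.1364


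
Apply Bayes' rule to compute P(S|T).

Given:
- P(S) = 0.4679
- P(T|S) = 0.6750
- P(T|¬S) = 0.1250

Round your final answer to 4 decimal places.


Bayes' theorem: P(S|T) = P(T|S) × P(S) / P(T)

Step 1: Calculate P(T) using law of total probability
P(T) = P(T|S)P(S) + P(T|¬S)P(¬S)
     = 0.6750 × 0.4679 + 0.1250 × 0.5321
     = 0.31583250 + 0.06651250
     = 0.38234500

Step 2: Apply Bayes' theorem
P(S|T) = P(T|S) × P(S) / P(T)
       = 0.31583250 / 0.38234500
       = 0.8260


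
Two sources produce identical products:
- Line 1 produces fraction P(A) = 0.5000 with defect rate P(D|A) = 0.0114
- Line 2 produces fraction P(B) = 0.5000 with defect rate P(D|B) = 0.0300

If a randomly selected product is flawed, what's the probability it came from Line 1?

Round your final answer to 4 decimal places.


Let A = from Line 1, D = flawed

Given:
- P(A) = 0.5000, P(B) = 0.5000
- P(D|A) = 0.0114, P(D|B) = 0.0300

Step 1: Find P(D)
P(D) = P(D|A)P(A) + P(D|B)P(B)
     = 0.0114 × 0.5000 + 0.0300 × 0.5000
     = 0.00570000 + 0.01500000
     = 0.02070000

Step 2: Apply Bayes' theorem
P(A|D) = P(D|A)P(A) / P(D)
       = 0.00570000 / 0.02070000
       = 0.2754


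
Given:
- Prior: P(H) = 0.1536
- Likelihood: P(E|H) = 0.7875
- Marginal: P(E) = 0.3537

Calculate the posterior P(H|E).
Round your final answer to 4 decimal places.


Using Bayes' theorem:

P(H|E) = P(E|H) × P(H) / P(E)
       = 0.7875 × 0.1536 / 0.3537
       = 0.12096000 / 0.3537
       = 0.3420

The evidence strengthens our belief in H.
Prior: 0.1536 → Posterior: 0.3420


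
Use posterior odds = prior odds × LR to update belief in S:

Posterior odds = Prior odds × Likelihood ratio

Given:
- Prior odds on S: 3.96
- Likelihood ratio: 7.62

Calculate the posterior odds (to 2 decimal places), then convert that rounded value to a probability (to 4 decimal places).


Step 1: Calculate posterior odds
Posterior odds = Prior odds × LR
               = 3.96 × 7.62
               = 30.18

Step 2: Convert to probability
P(S|E) = Posterior odds / (1 + Posterior odds)
       = 30.18 / (1 + 30.18)
       = 30.18 / 31.18
       = 0.9679

The evidence increased P(S) from 0.7984 to 0.9679.


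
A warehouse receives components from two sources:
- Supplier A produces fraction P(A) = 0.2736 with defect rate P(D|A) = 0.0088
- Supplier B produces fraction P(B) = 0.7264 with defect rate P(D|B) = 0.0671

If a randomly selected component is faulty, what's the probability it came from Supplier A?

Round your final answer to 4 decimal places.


Let A = from Supplier A, D = faulty

Given:
- P(A) = 0.2736, P(B) = 0.7264
- P(D|A) = 0.0088, P(D|B) = 0.0671

Step 1: Find P(D)
P(D) = P(D|A)P(A) + P(D|B)P(B)
     = 0.0088 × 0.2736 + 0.0671 × 0.7264
     = 0.00240768 + 0.04874144
     = 0.05114912

Step 2: Apply Bayes' theorem
P(A|D) = P(D|A)P(A) / P(D)
       = 0.00240768 / 0.05114912
       = 0.0471


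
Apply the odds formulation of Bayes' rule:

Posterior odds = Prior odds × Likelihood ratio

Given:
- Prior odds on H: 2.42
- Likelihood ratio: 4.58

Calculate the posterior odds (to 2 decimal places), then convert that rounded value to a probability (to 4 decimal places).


Step 1: Calculate posterior odds
Posterior odds = Prior odds × LR
               = 2.42 × 4.58
               = 11.08

Step 2: Convert to probability
P(H|E) = Posterior odds / (1 + Posterior odds)
       = 11.08 / (1 + 11.08)
       = 11.08 / 12.08
       = 0.9172

The evidence increased P(H) from 0.7076 to 0.9172.


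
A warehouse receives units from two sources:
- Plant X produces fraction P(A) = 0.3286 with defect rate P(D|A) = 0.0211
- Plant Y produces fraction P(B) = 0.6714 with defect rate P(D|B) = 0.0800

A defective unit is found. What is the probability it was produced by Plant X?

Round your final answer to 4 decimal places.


Let A = from Plant X, D = defective

Given:
- P(A) = 0.3286, P(B) = 0.6714
- P(D|A) = 0.0211, P(D|B) = 0.0800

Step 1: Find P(D)
P(D) = P(D|A)P(A) + P(D|B)P(B)
     = 0.0211 × 0.3286 + 0.0800 × 0.6714
     = 0.00693346 + 0.05371200
     = 0.06064546

Step 2: Apply Bayes' theorem
P(A|D) = P(D|A)P(A) / P(D)
       = 0.00693346 / 0.06064546
       = 0.1143


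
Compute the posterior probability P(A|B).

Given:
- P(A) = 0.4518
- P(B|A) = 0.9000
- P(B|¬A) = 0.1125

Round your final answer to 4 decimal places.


Bayes' theorem: P(A|B) = P(B|A) × P(A) / P(B)

Step 1: Calculate P(B) using law of total probability
P(B) = P(B|A)P(A) + P(B|¬A)P(¬A)
     = 0.9000 × 0.4518 + 0.1125 × 0.5482
     = 0.40662000 + 0.06167250
     = 0.46829250

Step 2: Apply Bayes' theorem
P(A|B) = P(B|A) × P(A) / P(B)
       = 0.40662000 / 0.46829250
       = 0.8683


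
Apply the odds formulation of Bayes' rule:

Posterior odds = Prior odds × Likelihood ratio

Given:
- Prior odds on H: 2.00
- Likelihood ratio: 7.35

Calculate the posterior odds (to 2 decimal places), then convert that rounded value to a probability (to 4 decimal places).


Step 1: Calculate posterior odds
Posterior odds = Prior odds × LR
               = 2.00 × 7.35
               = 14.70

Step 2: Convert to probability
P(H|E) = Posterior odds / (1 + Posterior odds)
       = 14.70 / (1 + 14.70)
       = 14.70 / 15.70
       = 0.9363

The evidence increased P(H) from 0.6667 to 0.9363.


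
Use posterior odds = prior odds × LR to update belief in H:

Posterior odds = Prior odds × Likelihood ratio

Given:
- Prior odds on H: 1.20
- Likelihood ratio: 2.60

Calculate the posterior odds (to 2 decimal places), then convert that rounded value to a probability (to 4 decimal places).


Step 1: Calculate posterior odds
Posterior odds = Prior odds × LR
               = 1.20 × 2.60
               = 3.12

Step 2: Convert to probability
P(H|E) = Posterior odds / (1 + Posterior odds)
       = 3.12 / (1 + 3.12)
       = 3.12 / 4.12
       = 0.7573

The evidence increased P(H) from 0.5455 to 0.7573.


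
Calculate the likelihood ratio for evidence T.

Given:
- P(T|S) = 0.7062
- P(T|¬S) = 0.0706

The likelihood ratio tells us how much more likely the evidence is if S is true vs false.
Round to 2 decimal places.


Likelihood Ratio (LR) = P(T|S) / P(T|¬S)

LR = 0.7062 / 0.0706
   = 10.00

The evidence is 10.00 times more likely if S is true than if S is false.
Because LR exceeds 1, T is evidence for S.


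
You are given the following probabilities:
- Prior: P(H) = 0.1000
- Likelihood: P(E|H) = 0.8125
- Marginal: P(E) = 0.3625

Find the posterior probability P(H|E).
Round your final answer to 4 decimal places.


Using Bayes' theorem:

P(H|E) = P(E|H) × P(H) / P(E)
       = 0.8125 × 0.1000 / 0.3625
       = 0.08125000 / 0.3625
       = 0.2241

The evidence strengthens our belief in H.
Prior: 0.1000 → Posterior: 0.2241


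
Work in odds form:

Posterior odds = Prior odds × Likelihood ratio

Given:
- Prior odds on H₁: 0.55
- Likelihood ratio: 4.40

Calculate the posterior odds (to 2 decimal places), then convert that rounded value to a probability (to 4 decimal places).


Step 1: Calculate posterior odds
Posterior odds = Prior odds × LR
               = 0.55 × 4.40
               = 2.42

Step 2: Convert to probability
P(H₁|E) = Posterior odds / (1 + Posterior odds)
       = 2.42 / (1 + 2.42)
       = 2.42 / 3.42
       = 0.7076

The evidence increased P(H₁) from 0.3548 to 0.7076.


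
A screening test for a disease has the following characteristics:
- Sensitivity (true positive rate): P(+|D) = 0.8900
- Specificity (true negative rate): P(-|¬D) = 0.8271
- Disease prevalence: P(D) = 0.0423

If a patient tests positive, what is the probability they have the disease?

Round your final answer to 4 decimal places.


Let D = has disease, + = positive test

Given:
- P(D) = 0.0423 (prevalence)
- P(+|D) = 0.8900 (sensitivity)
- P(-|¬D) = 0.8271 (specificity)
- P(+|¬D) = 0.1729 (false positive rate = 1 - specificity)

Step 1: Find P(+)
P(+) = P(+|D)P(D) + P(+|¬D)P(¬D)
     = 0.8900 × 0.0423 + 0.1729 × 0.9577
     = 0.03764700 + 0.16558633
     = 0.20323333

Step 2: Apply Bayes' theorem for P(D|+)
P(D|+) = P(+|D)P(D) / P(+)
       = 0.03764700 / 0.20323333
       = 0.1852
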